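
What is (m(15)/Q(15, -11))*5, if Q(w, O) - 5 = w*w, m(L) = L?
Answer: 15/46 ≈ 0.32609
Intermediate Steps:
Q(w, O) = 5 + w**2 (Q(w, O) = 5 + w*w = 5 + w**2)
(m(15)/Q(15, -11))*5 = (15/(5 + 15**2))*5 = (15/(5 + 225))*5 = (15/230)*5 = (15*(1/230))*5 = (3/46)*5 = 15/46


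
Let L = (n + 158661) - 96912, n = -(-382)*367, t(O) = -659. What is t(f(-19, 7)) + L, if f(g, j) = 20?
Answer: 201284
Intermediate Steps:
n = 140194 (n = -382*(-367) = 140194)
L = 201943 (L = (140194 + 158661) - 96912 = 298855 - 96912 = 201943)
t(f(-19, 7)) + L = -659 + 201943 = 201284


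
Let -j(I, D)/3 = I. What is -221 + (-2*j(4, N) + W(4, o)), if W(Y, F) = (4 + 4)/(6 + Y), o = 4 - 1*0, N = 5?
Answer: -981/5 ≈ -196.20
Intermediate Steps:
j(I, D) = -3*I
o = 4 (o = 4 + 0 = 4)
W(Y, F) = 8/(6 + Y)
-221 + (-2*j(4, N) + W(4, o)) = -221 + (-(-6)*4 + 8/(6 + 4)) = -221 + (-2*(-12) + 8/10) = -221 + (24 + 8*(⅒)) = -221 + (24 + ⅘) = -221 + 124/5 = -981/5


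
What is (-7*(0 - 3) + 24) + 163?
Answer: 208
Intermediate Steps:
(-7*(0 - 3) + 24) + 163 = (-7*(-3) + 24) + 163 = (21 + 24) + 163 = 45 + 163 = 208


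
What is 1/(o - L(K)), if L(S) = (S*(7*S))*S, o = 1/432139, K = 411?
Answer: -432139/210013381758662 ≈ -2.0577e-9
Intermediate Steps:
o = 1/432139 ≈ 2.3141e-6
L(S) = 7*S³ (L(S) = (7*S²)*S = 7*S³)
1/(o - L(K)) = 1/(1/432139 - 7*411³) = 1/(1/432139 - 7*69426531) = 1/(1/432139 - 1*485985717) = 1/(1/432139 - 485985717) = 1/(-210013381758662/432139) = -432139/210013381758662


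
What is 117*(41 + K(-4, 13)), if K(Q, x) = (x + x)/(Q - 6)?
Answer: 22464/5 ≈ 4492.8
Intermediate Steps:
K(Q, x) = 2*x/(-6 + Q) (K(Q, x) = (2*x)/(-6 + Q) = 2*x/(-6 + Q))
117*(41 + K(-4, 13)) = 117*(41 + 2*13/(-6 - 4)) = 117*(41 + 2*13/(-10)) = 117*(41 + 2*13*(-⅒)) = 117*(41 - 13/5) = 117*(192/5) = 22464/5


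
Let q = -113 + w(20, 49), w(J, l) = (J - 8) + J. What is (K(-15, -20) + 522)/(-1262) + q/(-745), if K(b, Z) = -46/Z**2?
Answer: -11463293/37607600 ≈ -0.30481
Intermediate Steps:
K(b, Z) = -46/Z**2
w(J, l) = -8 + 2*J (w(J, l) = (-8 + J) + J = -8 + 2*J)
q = -81 (q = -113 + (-8 + 2*20) = -113 + (-8 + 40) = -113 + 32 = -81)
(K(-15, -20) + 522)/(-1262) + q/(-745) = (-46/(-20)**2 + 522)/(-1262) - 81/(-745) = (-46*1/400 + 522)*(-1/1262) - 81*(-1/745) = (-23/200 + 522)*(-1/1262) + 81/745 = (104377/200)*(-1/1262) + 81/745 = -104377/252400 + 81/745 = -11463293/37607600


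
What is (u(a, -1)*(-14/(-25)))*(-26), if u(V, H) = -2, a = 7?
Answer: 728/25 ≈ 29.120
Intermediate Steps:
(u(a, -1)*(-14/(-25)))*(-26) = -(-28)/(-25)*(-26) = -(-28)*(-1)/25*(-26) = -2*14/25*(-26) = -28/25*(-26) = 728/25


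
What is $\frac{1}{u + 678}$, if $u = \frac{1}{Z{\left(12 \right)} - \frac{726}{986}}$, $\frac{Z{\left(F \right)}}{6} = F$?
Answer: $\frac{35133}{23820667} \approx 0.0014749$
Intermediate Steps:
$Z{\left(F \right)} = 6 F$
$u = \frac{493}{35133}$ ($u = \frac{1}{6 \cdot 12 - \frac{726}{986}} = \frac{1}{72 - \frac{363}{493}} = \frac{1}{\frac{35133}{493}} = \frac{493}{35133} \approx 0.014032$)
$\frac{1}{u + 678} = \frac{1}{\frac{493}{35133} + 678} = \frac{1}{\frac{23820667}{35133}} = \frac{35133}{23820667}$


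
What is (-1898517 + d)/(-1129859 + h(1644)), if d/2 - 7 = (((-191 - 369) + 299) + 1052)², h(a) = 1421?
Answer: 647141/1128438 ≈ 0.57348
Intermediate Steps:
d = 1251376 (d = 14 + 2*(((-191 - 369) + 299) + 1052)² = 14 + 2*((-560 + 299) + 1052)² = 14 + 2*(-261 + 1052)² = 14 + 2*791² = 14 + 2*625681 = 14 + 1251362 = 1251376)
(-1898517 + d)/(-1129859 + h(1644)) = (-1898517 + 1251376)/(-1129859 + 1421) = -647141/(-1128438) = -647141*(-1/1128438) = 647141/1128438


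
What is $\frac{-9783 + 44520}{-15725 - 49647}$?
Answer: $- \frac{34737}{65372} \approx -0.53137$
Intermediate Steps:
$\frac{-9783 + 44520}{-15725 - 49647} = \frac{34737}{-65372} = 34737 \left(- \frac{1}{65372}\right) = - \frac{34737}{65372}$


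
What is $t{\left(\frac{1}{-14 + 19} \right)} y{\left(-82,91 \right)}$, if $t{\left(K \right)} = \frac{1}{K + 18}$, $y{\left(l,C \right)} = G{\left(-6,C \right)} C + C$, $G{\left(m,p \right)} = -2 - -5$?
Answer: $20$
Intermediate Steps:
$G{\left(m,p \right)} = 3$ ($G{\left(m,p \right)} = -2 + 5 = 3$)
$y{\left(l,C \right)} = 4 C$ ($y{\left(l,C \right)} = 3 C + C = 4 C$)
$t{\left(K \right)} = \frac{1}{18 + K}$
$t{\left(\frac{1}{-14 + 19} \right)} y{\left(-82,91 \right)} = \frac{4 \cdot 91}{18 + \frac{1}{-14 + 19}} = \frac{1}{18 + \frac{1}{5}} \cdot 364 = \frac{1}{\frac{91}{5}} \cdot 364 = \frac{5}{91} \cdot 364 = 20$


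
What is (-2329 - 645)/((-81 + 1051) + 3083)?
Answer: -2974/4053 ≈ -0.73378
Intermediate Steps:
(-2329 - 645)/((-81 + 1051) + 3083) = -2974/(970 + 3083) = -2974/4053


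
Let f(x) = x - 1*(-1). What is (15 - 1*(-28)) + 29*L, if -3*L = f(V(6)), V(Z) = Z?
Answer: -74/3 ≈ -24.667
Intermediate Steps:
f(x) = 1 + x (f(x) = x + 1 = 1 + x)
L = -7/3 (L = -(1 + 6)/3 = -⅓*7 = -7/3 ≈ -2.3333)
(15 - 1*(-28)) + 29*L = (15 - 1*(-28)) + 29*(-7/3) = (15 + 28) - 203/3 = 43 - 203/3 = -74/3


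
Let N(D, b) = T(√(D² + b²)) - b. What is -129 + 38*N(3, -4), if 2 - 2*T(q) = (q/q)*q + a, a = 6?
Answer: -148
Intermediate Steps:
T(q) = -2 - q/2 (T(q) = 1 - ((q/q)*q + 6)/2 = 1 - (1*q + 6)/2 = 1 - (q + 6)/2 = 1 - (6 + q)/2 = 1 + (-3 - q/2) = -2 - q/2)
N(D, b) = -2 - b - √(D² + b²)/2 (N(D, b) = (-2 - √(D² + b²)/2) - b = -2 - b - √(D² + b²)/2)
-129 + 38*N(3, -4) = -129 + 38*(-2 - 1*(-4) - √(3² + (-4)²)/2) = -129 + 38*(-2 + 4 - √(9 + 16)/2) = -129 + 38*(-2 + 4 - √25/2) = -129 + 38*(-2 + 4 - ½*5) = -129 + 38*(-2 + 4 - 5/2) = -129 + 38*(-½) = -129 - 19 = -148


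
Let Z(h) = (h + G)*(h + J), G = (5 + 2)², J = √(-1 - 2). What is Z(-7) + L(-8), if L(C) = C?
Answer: -302 + 42*I*√3 ≈ -302.0 + 72.746*I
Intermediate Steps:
J = I*√3 (J = √(-3) = I*√3 ≈ 1.732*I)
G = 49 (G = 7² = 49)
Z(h) = (49 + h)*(h + I*√3) (Z(h) = (h + 49)*(h + I*√3) = (49 + h)*(h + I*√3))
Z(-7) + L(-8) = ((-7)² + 49*(-7) + 49*I*√3 + I*(-7)*√3) - 8 = (49 - 343 + 49*I*√3 - 7*I*√3) - 8 = (-294 + 42*I*√3) - 8 = -302 + 42*I*√3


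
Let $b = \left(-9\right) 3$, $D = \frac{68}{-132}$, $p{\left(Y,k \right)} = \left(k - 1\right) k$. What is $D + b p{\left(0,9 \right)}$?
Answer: $- \frac{64169}{33} \approx -1944.5$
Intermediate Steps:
$p{\left(Y,k \right)} = k \left(-1 + k\right)$ ($p{\left(Y,k \right)} = \left(-1 + k\right) k = k \left(-1 + k\right)$)
$D = - \frac{17}{33}$ ($D = 68 \left(- \frac{1}{132}\right) = - \frac{17}{33} \approx -0.51515$)
$b = -27$
$D + b p{\left(0,9 \right)} = - \frac{17}{33} - 27 \cdot 9 \left(-1 + 9\right) = - \frac{17}{33} - 27 \cdot 9 \cdot 8 = - \frac{17}{33} - 1944 = - \frac{64169}{33}$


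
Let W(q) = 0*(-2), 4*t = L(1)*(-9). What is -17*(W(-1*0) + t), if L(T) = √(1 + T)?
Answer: 153*√2/4 ≈ 54.094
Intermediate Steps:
t = -9*√2/4 (t = (√(1 + 1)*(-9))/4 = (√2*(-9))/4 = (-9*√2)/4 = -9*√2/4 ≈ -3.1820)
W(q) = 0
-17*(W(-1*0) + t) = -17*(0 - 9*√2/4) = -(-153)*√2/4 = 153*√2/4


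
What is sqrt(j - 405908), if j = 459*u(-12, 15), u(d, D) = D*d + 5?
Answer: I*sqrt(486233) ≈ 697.3*I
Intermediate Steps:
u(d, D) = 5 + D*d
j = -80325 (j = 459*(5 + 15*(-12)) = 459*(5 - 180) = 459*(-175) = -80325)
sqrt(j - 405908) = sqrt(-80325 - 405908) = sqrt(-486233) = I*sqrt(486233)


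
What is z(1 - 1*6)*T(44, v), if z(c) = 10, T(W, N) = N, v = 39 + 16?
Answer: 550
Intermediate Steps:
v = 55
z(1 - 1*6)*T(44, v) = 10*55 = 550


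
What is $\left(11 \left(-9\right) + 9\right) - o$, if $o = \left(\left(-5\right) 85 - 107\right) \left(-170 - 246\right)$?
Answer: $-221402$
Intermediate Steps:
$o = 221312$ ($o = \left(-425 - 107\right) \left(-416\right) = \left(-532\right) \left(-416\right) = 221312$)
$\left(11 \left(-9\right) + 9\right) - o = \left(11 \left(-9\right) + 9\right) - 221312 = \left(-99 + 9\right) - 221312 = -90 - 221312 = -221402$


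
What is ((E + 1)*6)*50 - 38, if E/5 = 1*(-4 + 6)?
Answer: 3262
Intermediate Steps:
E = 10 (E = 5*(1*(-4 + 6)) = 5*(1*2) = 5*2 = 10)
((E + 1)*6)*50 - 38 = ((10 + 1)*6)*50 - 38 = (11*6)*50 - 38 = 66*50 - 38 = 3300 - 38 = 3262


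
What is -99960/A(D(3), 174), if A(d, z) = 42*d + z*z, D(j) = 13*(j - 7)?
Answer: -8330/2341 ≈ -3.5583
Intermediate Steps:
D(j) = -91 + 13*j (D(j) = 13*(-7 + j) = -91 + 13*j)
A(d, z) = z**2 + 42*d (A(d, z) = 42*d + z**2 = z**2 + 42*d)
-99960/A(D(3), 174) = -99960/(174**2 + 42*(-91 + 13*3)) = -99960/(30276 + 42*(-91 + 39)) = -99960/(30276 + 42*(-52)) = -99960/(30276 - 2184) = -99960/28092 = -99960*1/28092 = -8330/2341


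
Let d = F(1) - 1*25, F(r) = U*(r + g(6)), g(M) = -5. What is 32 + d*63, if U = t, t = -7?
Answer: 221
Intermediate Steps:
U = -7
F(r) = 35 - 7*r (F(r) = -7*(r - 5) = -7*(-5 + r) = 35 - 7*r)
d = 3 (d = (35 - 7*1) - 1*25 = (35 - 7) - 25 = 28 - 25 = 3)
32 + d*63 = 32 + 3*63 = 32 + 189 = 221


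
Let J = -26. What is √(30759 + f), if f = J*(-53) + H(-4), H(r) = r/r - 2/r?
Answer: √128554/2 ≈ 179.27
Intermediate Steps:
H(r) = 1 - 2/r
f = 2759/2 (f = -26*(-53) + (-2 - 4)/(-4) = 1378 - ¼*(-6) = 1378 + 3/2 = 2759/2 ≈ 1379.5)
√(30759 + f) = √(30759 + 2759/2) = √(64277/2) = √128554/2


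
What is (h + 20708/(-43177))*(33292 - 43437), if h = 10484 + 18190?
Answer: -12559881205550/43177 ≈ -2.9089e+8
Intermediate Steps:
h = 28674
(h + 20708/(-43177))*(33292 - 43437) = (28674 + 20708/(-43177))*(33292 - 43437) = (28674 + 20708*(-1/43177))*(-10145) = (28674 - 20708/43177)*(-10145) = (1238036590/43177)*(-10145) = -12559881205550/43177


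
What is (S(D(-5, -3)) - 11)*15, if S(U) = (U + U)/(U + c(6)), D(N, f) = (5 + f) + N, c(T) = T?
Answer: -195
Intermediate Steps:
D(N, f) = 5 + N + f
S(U) = 2*U/(6 + U) (S(U) = (U + U)/(U + 6) = (2*U)/(6 + U) = 2*U/(6 + U))
(S(D(-5, -3)) - 11)*15 = (2*(5 - 5 - 3)/(6 + (5 - 5 - 3)) - 11)*15 = (2*(-3)/(6 - 3) - 11)*15 = (2*(-3)/3 - 11)*15 = (2*(-3)*(⅓) - 11)*15 = (-2 - 11)*15 = -13*15 = -195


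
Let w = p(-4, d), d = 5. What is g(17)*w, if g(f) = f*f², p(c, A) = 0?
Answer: 0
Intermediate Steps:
w = 0
g(f) = f³
g(17)*w = 17³*0 = 4913*0 = 0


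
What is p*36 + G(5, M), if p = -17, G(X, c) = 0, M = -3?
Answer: -612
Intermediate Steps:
p*36 + G(5, M) = -17*36 + 0 = -612 + 0 = -612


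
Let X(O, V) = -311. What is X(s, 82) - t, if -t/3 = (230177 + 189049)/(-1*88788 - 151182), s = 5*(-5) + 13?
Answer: -12648058/39995 ≈ -316.24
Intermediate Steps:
s = -12 (s = -25 + 13 = -12)
t = 209613/39995 (t = -3*(230177 + 189049)/(-1*88788 - 151182) = -1257678/(-88788 - 151182) = -1257678/(-239970) = -1257678*(-1)/239970 = -3*(-69871/39995) = 209613/39995 ≈ 5.2410)
X(s, 82) - t = -311 - 1*209613/39995 = -311 - 209613/39995 = -12648058/39995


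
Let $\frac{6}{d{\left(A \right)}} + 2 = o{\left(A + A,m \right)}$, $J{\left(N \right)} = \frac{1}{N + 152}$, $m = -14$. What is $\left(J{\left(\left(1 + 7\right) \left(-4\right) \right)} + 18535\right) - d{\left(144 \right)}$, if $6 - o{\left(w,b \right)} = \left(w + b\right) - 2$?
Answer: $\frac{149021647}{8040} \approx 18535.0$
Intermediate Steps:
$o{\left(w,b \right)} = 8 - b - w$ ($o{\left(w,b \right)} = 6 - \left(\left(w + b\right) - 2\right) = 6 - \left(\left(b + w\right) - 2\right) = 6 - \left(-2 + b + w\right) = 8 - b - w$)
$J{\left(N \right)} = \frac{1}{152 + N}$
$d{\left(A \right)} = \frac{6}{20 - 2 A}$ ($d{\left(A \right)} = \frac{6}{-2 - \left(-22 + 2 A\right)} = \frac{6}{20 - 2 A}$)
$\left(J{\left(\left(1 + 7\right) \left(-4\right) \right)} + 18535\right) - d{\left(144 \right)} = \left(\frac{1}{152 + \left(1 + 7\right) \left(-4\right)} + 18535\right) - - \frac{3}{-10 + 144} = \left(\frac{1}{152 + 8 \left(-4\right)} + 18535\right) - - \frac{3}{134} = \left(\frac{1}{152 - 32} + 18535\right) - \left(-3\right) \frac{1}{134} = \left(\frac{1}{120} + 18535\right) - - \frac{3}{134} = \left(\frac{1}{120} + 18535\right) + \frac{3}{134} = \frac{2224201}{120} + \frac{3}{134} = \frac{149021647}{8040}$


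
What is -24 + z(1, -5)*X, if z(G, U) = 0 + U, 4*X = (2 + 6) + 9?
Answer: -181/4 ≈ -45.250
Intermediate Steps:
X = 17/4 (X = ((2 + 6) + 9)/4 = (8 + 9)/4 = (¼)*17 = 17/4 ≈ 4.2500)
z(G, U) = U
-24 + z(1, -5)*X = -24 - 5*17/4 = -24 - 85/4 = -181/4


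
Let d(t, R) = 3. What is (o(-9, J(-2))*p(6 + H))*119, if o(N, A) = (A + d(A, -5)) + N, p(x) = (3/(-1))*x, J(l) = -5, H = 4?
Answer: 39270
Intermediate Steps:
p(x) = -3*x (p(x) = (3*(-1))*x = -3*x)
o(N, A) = 3 + A + N (o(N, A) = (A + 3) + N = (3 + A) + N = 3 + A + N)
(o(-9, J(-2))*p(6 + H))*119 = ((3 - 5 - 9)*(-3*(6 + 4)))*119 = -(-33)*10*119 = -11*(-30)*119 = 330*119 = 39270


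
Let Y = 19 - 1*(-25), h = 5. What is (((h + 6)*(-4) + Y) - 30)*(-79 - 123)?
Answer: 6060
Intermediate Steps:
Y = 44 (Y = 19 + 25 = 44)
(((h + 6)*(-4) + Y) - 30)*(-79 - 123) = (((5 + 6)*(-4) + 44) - 30)*(-79 - 123) = ((11*(-4) + 44) - 30)*(-202) = ((-44 + 44) - 30)*(-202) = (0 - 30)*(-202) = -30*(-202) = 6060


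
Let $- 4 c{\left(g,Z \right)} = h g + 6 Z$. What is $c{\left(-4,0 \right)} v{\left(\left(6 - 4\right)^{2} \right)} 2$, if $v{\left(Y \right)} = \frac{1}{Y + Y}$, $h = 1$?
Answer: $\frac{1}{4} \approx 0.25$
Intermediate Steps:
$c{\left(g,Z \right)} = - \frac{3 Z}{2} - \frac{g}{4}$ ($c{\left(g,Z \right)} = - \frac{1 g + 6 Z}{4} = - \frac{g + 6 Z}{4} = - \frac{3 Z}{2} - \frac{g}{4}$)
$v{\left(Y \right)} = \frac{1}{2 Y}$
$c{\left(-4,0 \right)} v{\left(\left(6 - 4\right)^{2} \right)} 2 = \left(\left(- \frac{3}{2}\right) 0 - -1\right) \frac{1}{2 \left(6 - 4\right)^{2}} \cdot 2 = \left(0 + 1\right) \frac{1}{2 \cdot 2^{2}} \cdot 2 = 1 \frac{1}{2 \cdot 4} \cdot 2 = 1 \cdot \frac{1}{2} \cdot \frac{1}{4} \cdot 2 = 1 \cdot \frac{1}{8} \cdot 2 = \frac{1}{8} \cdot 2 = \frac{1}{4}$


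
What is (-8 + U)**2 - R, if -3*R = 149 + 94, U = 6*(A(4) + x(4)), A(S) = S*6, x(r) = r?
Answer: 25681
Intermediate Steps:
A(S) = 6*S
U = 168 (U = 6*(6*4 + 4) = 6*(24 + 4) = 6*28 = 168)
R = -81 (R = -(149 + 94)/3 = -1/3*243 = -81)
(-8 + U)**2 - R = (-8 + 168)**2 - 1*(-81) = 160**2 + 81 = 25600 + 81 = 25681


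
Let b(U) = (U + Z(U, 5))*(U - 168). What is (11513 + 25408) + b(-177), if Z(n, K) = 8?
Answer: 95226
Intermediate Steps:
b(U) = (-168 + U)*(8 + U) (b(U) = (U + 8)*(U - 168) = (8 + U)*(-168 + U) = (-168 + U)*(8 + U))
(11513 + 25408) + b(-177) = (11513 + 25408) + (-1344 + (-177)² - 160*(-177)) = 36921 + (-1344 + 31329 + 28320) = 36921 + 58305 = 95226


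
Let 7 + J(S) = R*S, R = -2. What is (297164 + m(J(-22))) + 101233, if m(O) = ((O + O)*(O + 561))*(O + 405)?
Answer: 19957781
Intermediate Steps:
J(S) = -7 - 2*S
m(O) = 2*O*(405 + O)*(561 + O) (m(O) = ((2*O)*(561 + O))*(405 + O) = (2*O*(561 + O))*(405 + O) = 2*O*(405 + O)*(561 + O))
(297164 + m(J(-22))) + 101233 = (297164 + 2*(-7 - 2*(-22))*(227205 + (-7 - 2*(-22))**2 + 966*(-7 - 2*(-22)))) + 101233 = (297164 + 2*(-7 + 44)*(227205 + (-7 + 44)**2 + 966*(-7 + 44))) + 101233 = (297164 + 2*37*(227205 + 37**2 + 966*37)) + 101233 = (297164 + 2*37*(227205 + 1369 + 35742)) + 101233 = (297164 + 2*37*264316) + 101233 = (297164 + 19559384) + 101233 = 19856548 + 101233 = 19957781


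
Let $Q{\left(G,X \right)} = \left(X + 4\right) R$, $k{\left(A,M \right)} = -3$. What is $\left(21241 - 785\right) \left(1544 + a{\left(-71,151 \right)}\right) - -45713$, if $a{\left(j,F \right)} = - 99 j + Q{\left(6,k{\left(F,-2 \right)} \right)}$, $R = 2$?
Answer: $175455913$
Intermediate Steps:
$Q{\left(G,X \right)} = 8 + 2 X$ ($Q{\left(G,X \right)} = \left(X + 4\right) 2 = \left(4 + X\right) 2 = 8 + 2 X$)
$a{\left(j,F \right)} = 2 - 99 j$ ($a{\left(j,F \right)} = - 99 j + \left(8 + 2 \left(-3\right)\right) = - 99 j + \left(8 - 6\right) = - 99 j + 2 = 2 - 99 j$)
$\left(21241 - 785\right) \left(1544 + a{\left(-71,151 \right)}\right) - -45713 = \left(21241 - 785\right) \left(1544 + \left(2 - -7029\right)\right) - -45713 = 20456 \left(1544 + \left(2 + 7029\right)\right) + 45713 = 20456 \left(1544 + 7031\right) + 45713 = 20456 \cdot 8575 + 45713 = 175410200 + 45713 = 175455913$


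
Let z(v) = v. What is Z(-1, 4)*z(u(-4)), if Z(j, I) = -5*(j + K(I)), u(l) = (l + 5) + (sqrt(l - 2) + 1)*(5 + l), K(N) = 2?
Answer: -10 - 5*I*sqrt(6) ≈ -10.0 - 12.247*I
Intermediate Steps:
u(l) = 5 + l + (1 + sqrt(-2 + l))*(5 + l) (u(l) = (5 + l) + (sqrt(-2 + l) + 1)*(5 + l) = (5 + l) + (1 + sqrt(-2 + l))*(5 + l) = 5 + l + (1 + sqrt(-2 + l))*(5 + l))
Z(j, I) = -10 - 5*j (Z(j, I) = -5*(j + 2) = -5*(2 + j) = -10 - 5*j)
Z(-1, 4)*z(u(-4)) = (-10 - 5*(-1))*(10 + 2*(-4) + 5*sqrt(-2 - 4) - 4*sqrt(-2 - 4)) = (-10 + 5)*(10 - 8 + 5*sqrt(-6) - 4*I*sqrt(6)) = -5*(10 - 8 + 5*(I*sqrt(6)) - 4*I*sqrt(6)) = -5*(10 - 8 + 5*I*sqrt(6) - 4*I*sqrt(6)) = -5*(2 + I*sqrt(6)) = -10 - 5*I*sqrt(6)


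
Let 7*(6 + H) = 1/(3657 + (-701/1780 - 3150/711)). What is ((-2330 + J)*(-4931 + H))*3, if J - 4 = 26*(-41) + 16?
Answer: 179756094812360112/3594982727 ≈ 5.0002e+7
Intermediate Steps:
H = -21569755742/3594982727 (H = -6 + 1/(7*(3657 + (-701/1780 - 3150/711))) = -6 + 1/(7*(3657 + (-701*1/1780 - 3150*1/711))) = -6 + 1/(7*(3657 + (-701/1780 - 350/79))) = -6 + 1/(7*(3657 - 678379/140620)) = -6 + 1/(7*(513568961/140620)) = -6 + (1/7)*(140620/513568961) = -6 + 140620/3594982727 = -21569755742/3594982727 ≈ -6.0000)
J = -1046 (J = 4 + (26*(-41) + 16) = 4 + (-1066 + 16) = 4 - 1050 = -1046)
((-2330 + J)*(-4931 + H))*3 = ((-2330 - 1046)*(-4931 - 21569755742/3594982727))*3 = -3376*(-17748429582579/3594982727)*3 = (59918698270786704/3594982727)*3 = 179756094812360112/3594982727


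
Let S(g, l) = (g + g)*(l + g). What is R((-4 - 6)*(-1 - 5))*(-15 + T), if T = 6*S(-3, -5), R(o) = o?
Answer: 16380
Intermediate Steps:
S(g, l) = 2*g*(g + l) (S(g, l) = (2*g)*(g + l) = 2*g*(g + l))
T = 288 (T = 6*(2*(-3)*(-3 - 5)) = 6*(2*(-3)*(-8)) = 6*48 = 288)
R((-4 - 6)*(-1 - 5))*(-15 + T) = ((-4 - 6)*(-1 - 5))*(-15 + 288) = -10*(-6)*273 = 60*273 = 16380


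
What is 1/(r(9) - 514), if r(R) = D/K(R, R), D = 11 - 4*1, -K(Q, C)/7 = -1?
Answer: -1/513 ≈ -0.0019493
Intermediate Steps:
K(Q, C) = 7 (K(Q, C) = -7*(-1) = 7)
D = 7 (D = 11 - 4 = 7)
r(R) = 1 (r(R) = 7/7 = 7*(⅐) = 1)
1/(r(9) - 514) = 1/(1 - 514) = 1/(-513) = -1/513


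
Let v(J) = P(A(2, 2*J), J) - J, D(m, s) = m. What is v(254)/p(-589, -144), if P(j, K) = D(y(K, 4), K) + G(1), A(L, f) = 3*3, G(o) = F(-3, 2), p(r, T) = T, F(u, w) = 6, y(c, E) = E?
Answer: 61/36 ≈ 1.6944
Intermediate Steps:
G(o) = 6
A(L, f) = 9
P(j, K) = 10 (P(j, K) = 4 + 6 = 10)
v(J) = 10 - J
v(254)/p(-589, -144) = (10 - 1*254)/(-144) = (10 - 254)*(-1/144) = -244*(-1/144) = 61/36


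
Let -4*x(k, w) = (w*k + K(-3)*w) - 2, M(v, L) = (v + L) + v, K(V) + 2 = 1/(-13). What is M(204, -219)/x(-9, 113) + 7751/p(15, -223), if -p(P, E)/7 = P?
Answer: -62646929/855645 ≈ -73.216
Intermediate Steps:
K(V) = -27/13 (K(V) = -2 + 1/(-13) = -2 - 1/13 = -27/13)
p(P, E) = -7*P
M(v, L) = L + 2*v (M(v, L) = (L + v) + v = L + 2*v)
x(k, w) = ½ + 27*w/52 - k*w/4 (x(k, w) = -((w*k - 27*w/13) - 2)/4 = -((k*w - 27*w/13) - 2)/4 = -((-27*w/13 + k*w) - 2)/4 = -(-2 - 27*w/13 + k*w)/4 = ½ + 27*w/52 - k*w/4)
M(204, -219)/x(-9, 113) + 7751/p(15, -223) = (-219 + 2*204)/(½ + (27/52)*113 - ¼*(-9)*113) + 7751/((-7*15)) = (-219 + 408)/(½ + 3051/52 + 1017/4) + 7751/(-105) = 189/(8149/26) + 7751*(-1/105) = 189*(26/8149) - 7751/105 = 4914/8149 - 7751/105 = -62646929/855645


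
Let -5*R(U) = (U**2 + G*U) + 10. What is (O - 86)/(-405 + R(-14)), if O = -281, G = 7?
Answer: 1835/2133 ≈ 0.86029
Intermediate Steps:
R(U) = -2 - 7*U/5 - U**2/5 (R(U) = -((U**2 + 7*U) + 10)/5 = -(10 + U**2 + 7*U)/5 = -2 - 7*U/5 - U**2/5)
(O - 86)/(-405 + R(-14)) = (-281 - 86)/(-405 + (-2 - 7/5*(-14) - 1/5*(-14)**2)) = -367/(-405 + (-2 + 98/5 - 1/5*196)) = -367/(-405 + (-2 + 98/5 - 196/5)) = -367/(-405 - 108/5) = -367/(-2133/5) = -367*(-5/2133) = 1835/2133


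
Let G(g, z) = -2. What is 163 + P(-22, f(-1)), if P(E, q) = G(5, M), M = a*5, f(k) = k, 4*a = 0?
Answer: 161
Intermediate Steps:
a = 0 (a = (¼)*0 = 0)
M = 0 (M = 0*5 = 0)
P(E, q) = -2
163 + P(-22, f(-1)) = 163 - 2 = 161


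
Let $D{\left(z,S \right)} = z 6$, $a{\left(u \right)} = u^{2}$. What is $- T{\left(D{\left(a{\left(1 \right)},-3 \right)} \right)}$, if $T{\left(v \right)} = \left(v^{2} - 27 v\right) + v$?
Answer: $120$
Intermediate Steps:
$D{\left(z,S \right)} = 6 z$
$T{\left(v \right)} = v^{2} - 26 v$
$- T{\left(D{\left(a{\left(1 \right)},-3 \right)} \right)} = - 6 \cdot 1^{2} \left(-26 + 6 \cdot 1^{2}\right) = - 6 \cdot 1 \left(-26 + 6 \cdot 1\right) = - 6 \left(-26 + 6\right) = - 6 \left(-20\right) = \left(-1\right) \left(-120\right) = 120$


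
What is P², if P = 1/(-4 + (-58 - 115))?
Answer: 1/31329 ≈ 3.1919e-5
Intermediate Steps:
P = -1/177 (P = 1/(-4 - 173) = 1/(-177) = -1/177 ≈ -0.0056497)
P² = (-1/177)² = 1/31329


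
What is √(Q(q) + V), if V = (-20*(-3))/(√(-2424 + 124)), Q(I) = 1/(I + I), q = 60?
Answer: √(15870 - 496800*I*√23)/1380 ≈ 0.79355 - 0.78828*I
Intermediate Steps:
Q(I) = 1/(2*I)
V = -6*I*√23/23 (V = 60/(√(-2300)) = 60/((10*I*√23)) = 60*(-I*√23/230) = -6*I*√23/23 ≈ -1.2511*I)
√(Q(q) + V) = √((½)/60 - 6*I*√23/23) = √((½)*(1/60) - 6*I*√23/23) = √(1/120 - 6*I*√23/23)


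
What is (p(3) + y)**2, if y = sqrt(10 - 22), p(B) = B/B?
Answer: -11 + 4*I*sqrt(3) ≈ -11.0 + 6.9282*I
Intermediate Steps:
p(B) = 1
y = 2*I*sqrt(3) (y = sqrt(-12) = 2*I*sqrt(3) ≈ 3.4641*I)
(p(3) + y)**2 = (1 + 2*I*sqrt(3))**2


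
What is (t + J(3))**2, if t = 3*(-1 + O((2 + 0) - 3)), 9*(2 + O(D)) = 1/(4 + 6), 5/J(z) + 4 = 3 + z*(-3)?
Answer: 20164/225 ≈ 89.618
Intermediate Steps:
J(z) = 5/(-1 - 3*z) (J(z) = 5/(-4 + (3 + z*(-3))) = 5/(-4 + (3 - 3*z)) = 5/(-1 - 3*z))
O(D) = -179/90 (O(D) = -2 + 1/(9*(4 + 6)) = -2 + (1/9)/10 = -2 + (1/9)*(1/10) = -2 + 1/90 = -179/90)
t = -269/30 (t = 3*(-1 - 179/90) = 3*(-269/90) = -269/30 ≈ -8.9667)
(t + J(3))**2 = (-269/30 - 5/(1 + 3*3))**2 = (-269/30 - 5/(1 + 9))**2 = (-269/30 - 5/10)**2 = (-269/30 - 5*1/10)**2 = (-269/30 - 1/2)**2 = (-142/15)**2 = 20164/225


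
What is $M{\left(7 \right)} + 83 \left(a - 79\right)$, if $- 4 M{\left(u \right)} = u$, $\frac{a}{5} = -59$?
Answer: $- \frac{124175}{4} \approx -31044.0$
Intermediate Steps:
$a = -295$ ($a = 5 \left(-59\right) = -295$)
$M{\left(u \right)} = - \frac{u}{4}$
$M{\left(7 \right)} + 83 \left(a - 79\right) = \left(- \frac{1}{4}\right) 7 + 83 \left(-295 - 79\right) = - \frac{7}{4} + 83 \left(-295 - 79\right) = - \frac{7}{4} + 83 \left(-374\right) = - \frac{7}{4} - 31042 = - \frac{124175}{4}$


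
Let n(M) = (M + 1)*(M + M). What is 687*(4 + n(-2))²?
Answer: 43968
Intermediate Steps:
n(M) = 2*M*(1 + M) (n(M) = (1 + M)*(2*M) = 2*M*(1 + M))
687*(4 + n(-2))² = 687*(4 + 2*(-2)*(1 - 2))² = 687*(4 + 2*(-2)*(-1))² = 687*(4 + 4)² = 687*8² = 687*64 = 43968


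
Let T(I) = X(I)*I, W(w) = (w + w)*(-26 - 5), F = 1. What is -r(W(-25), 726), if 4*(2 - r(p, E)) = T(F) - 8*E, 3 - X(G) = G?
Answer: -2907/2 ≈ -1453.5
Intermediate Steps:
W(w) = -62*w (W(w) = (2*w)*(-31) = -62*w)
X(G) = 3 - G
T(I) = I*(3 - I) (T(I) = (3 - I)*I = I*(3 - I))
r(p, E) = 3/2 + 2*E (r(p, E) = 2 - (1*(3 - 1*1) - 8*E)/4 = 2 - (1*(3 - 1) - 8*E)/4 = 2 - (1*2 - 8*E)/4 = 2 - (2 - 8*E)/4 = 2 + (-1/2 + 2*E) = 3/2 + 2*E)
-r(W(-25), 726) = -(3/2 + 2*726) = -(3/2 + 1452) = -1*2907/2 = -2907/2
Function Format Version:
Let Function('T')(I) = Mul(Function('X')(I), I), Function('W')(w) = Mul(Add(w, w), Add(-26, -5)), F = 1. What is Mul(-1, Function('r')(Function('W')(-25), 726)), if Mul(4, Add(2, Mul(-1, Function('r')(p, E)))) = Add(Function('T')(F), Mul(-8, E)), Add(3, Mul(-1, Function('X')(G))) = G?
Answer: Rational(-2907, 2) ≈ -1453.5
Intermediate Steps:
Function('W')(w) = Mul(-62, w) (Function('W')(w) = Mul(Mul(2, w), -31) = Mul(-62, w))
Function('X')(G) = Add(3, Mul(-1, G))
Function('T')(I) = Mul(I, Add(3, Mul(-1, I))) (Function('T')(I) = Mul(Add(3, Mul(-1, I)), I) = Mul(I, Add(3, Mul(-1, I))))
Function('r')(p, E) = Add(Rational(3, 2), Mul(2, E)) (Function('r')(p, E) = Add(2, Mul(Rational(-1, 4), Add(Mul(1, Add(3, Mul(-1, 1))), Mul(-8, E)))) = Add(2, Mul(Rational(-1, 4), Add(Mul(1, Add(3, -1)), Mul(-8, E)))) = Add(2, Mul(Rational(-1, 4), Add(Mul(1, 2), Mul(-8, E)))) = Add(2, Mul(Rational(-1, 4), Add(2, Mul(-8, E)))) = Add(2, Add(Rational(-1, 2), Mul(2, E))) = Add(Rational(3, 2), Mul(2, E)))
Mul(-1, Function('r')(Function('W')(-25), 726)) = Mul(-1, Add(Rational(3, 2), Mul(2, 726))) = Mul(-1, Add(Rational(3, 2), 1452)) = Mul(-1, Rational(2907, 2)) = Rational(-2907, 2)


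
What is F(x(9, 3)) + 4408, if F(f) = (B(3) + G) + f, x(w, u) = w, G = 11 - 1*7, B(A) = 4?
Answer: 4425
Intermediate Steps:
G = 4 (G = 11 - 7 = 4)
F(f) = 8 + f (F(f) = (4 + 4) + f = 8 + f)
F(x(9, 3)) + 4408 = (8 + 9) + 4408 = 17 + 4408 = 4425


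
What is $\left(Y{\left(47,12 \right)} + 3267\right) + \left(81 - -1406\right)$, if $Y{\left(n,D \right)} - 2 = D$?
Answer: $4768$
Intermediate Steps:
$Y{\left(n,D \right)} = 2 + D$
$\left(Y{\left(47,12 \right)} + 3267\right) + \left(81 - -1406\right) = \left(\left(2 + 12\right) + 3267\right) + \left(81 - -1406\right) = \left(14 + 3267\right) + \left(81 + 1406\right) = 3281 + 1487 = 4768$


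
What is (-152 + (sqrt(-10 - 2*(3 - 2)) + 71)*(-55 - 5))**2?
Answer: 19422544 + 1058880*I*sqrt(3) ≈ 1.9423e+7 + 1.834e+6*I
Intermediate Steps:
(-152 + (sqrt(-10 - 2*(3 - 2)) + 71)*(-55 - 5))**2 = (-152 + (sqrt(-10 - 2*1) + 71)*(-60))**2 = (-152 + (sqrt(-10 - 2) + 71)*(-60))**2 = (-152 + (sqrt(-12) + 71)*(-60))**2 = (-152 + (2*I*sqrt(3) + 71)*(-60))**2 = (-152 + (71 + 2*I*sqrt(3))*(-60))**2 = (-152 + (-4260 - 120*I*sqrt(3)))**2 = (-4412 - 120*I*sqrt(3))**2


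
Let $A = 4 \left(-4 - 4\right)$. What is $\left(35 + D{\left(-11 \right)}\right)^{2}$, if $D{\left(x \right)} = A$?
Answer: $9$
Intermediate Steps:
$A = -32$ ($A = 4 \left(-4 + \left(-5 + 1\right)\right) = 4 \left(-4 - 4\right) = 4 \left(-8\right) = -32$)
$D{\left(x \right)} = -32$
$\left(35 + D{\left(-11 \right)}\right)^{2} = \left(35 - 32\right)^{2} = 3^{2} = 9$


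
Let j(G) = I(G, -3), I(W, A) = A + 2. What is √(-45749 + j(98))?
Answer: 5*I*√1830 ≈ 213.89*I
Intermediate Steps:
I(W, A) = 2 + A
j(G) = -1 (j(G) = 2 - 3 = -1)
√(-45749 + j(98)) = √(-45749 - 1) = √(-45750) = 5*I*√1830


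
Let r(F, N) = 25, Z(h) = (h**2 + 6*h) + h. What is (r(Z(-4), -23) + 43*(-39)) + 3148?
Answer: 1496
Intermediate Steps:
Z(h) = h**2 + 7*h
(r(Z(-4), -23) + 43*(-39)) + 3148 = (25 + 43*(-39)) + 3148 = (25 - 1677) + 3148 = -1652 + 3148 = 1496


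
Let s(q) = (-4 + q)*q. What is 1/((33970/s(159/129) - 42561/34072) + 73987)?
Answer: 214892104/13758873288261 ≈ 1.5618e-5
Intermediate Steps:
s(q) = q*(-4 + q)
1/((33970/s(159/129) - 42561/34072) + 73987) = 1/((33970/(((159/129)*(-4 + 159/129))) - 42561/34072) + 73987) = 1/((33970/(((159*(1/129))*(-4 + 159*(1/129)))) - 42561*1/34072) + 73987) = 1/((33970/((53*(-4 + 53/43)/43)) - 42561/34072) + 73987) = 1/((33970/(((53/43)*(-119/43))) - 42561/34072) + 73987) = 1/((33970/(-6307/1849) - 42561/34072) + 73987) = 1/((33970*(-1849/6307) - 42561/34072) + 73987) = 1/((-62810530/6307 - 42561/34072) + 73987) = 1/(-2140348810387/214892104 + 73987) = 1/(13758873288261/214892104) = 214892104/13758873288261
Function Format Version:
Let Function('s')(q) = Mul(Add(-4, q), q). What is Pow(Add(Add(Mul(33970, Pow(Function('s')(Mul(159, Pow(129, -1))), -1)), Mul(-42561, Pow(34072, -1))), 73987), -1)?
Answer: Rational(214892104, 13758873288261) ≈ 1.5618e-5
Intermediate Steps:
Function('s')(q) = Mul(q, Add(-4, q))
Pow(Add(Add(Mul(33970, Pow(Function('s')(Mul(159, Pow(129, -1))), -1)), Mul(-42561, Pow(34072, -1))), 73987), -1) = Pow(Add(Add(Mul(33970, Pow(Mul(Mul(159, Pow(129, -1)), Add(-4, Mul(159, Pow(129, -1)))), -1)), Mul(-42561, Pow(34072, -1))), 73987), -1) = Pow(Add(Add(Mul(33970, Pow(Mul(Mul(159, Rational(1, 129)), Add(-4, Mul(159, Rational(1, 129)))), -1)), Mul(-42561, Rational(1, 34072))), 73987), -1) = Pow(Add(Add(Mul(33970, Pow(Mul(Rational(53, 43), Add(-4, Rational(53, 43))), -1)), Rational(-42561, 34072)), 73987), -1) = Pow(Add(Add(Mul(33970, Pow(Mul(Rational(53, 43), Rational(-119, 43)), -1)), Rational(-42561, 34072)), 73987), -1) = Pow(Add(Add(Mul(33970, Pow(Rational(-6307, 1849), -1)), Rational(-42561, 34072)), 73987), -1) = Pow(Add(Add(Mul(33970, Rational(-1849, 6307)), Rational(-42561, 34072)), 73987), -1) = Pow(Add(Add(Rational(-62810530, 6307), Rational(-42561, 34072)), 73987), -1) = Pow(Add(Rational(-2140348810387, 214892104), 73987), -1) = Pow(Rational(13758873288261, 214892104), -1) = Rational(214892104, 13758873288261)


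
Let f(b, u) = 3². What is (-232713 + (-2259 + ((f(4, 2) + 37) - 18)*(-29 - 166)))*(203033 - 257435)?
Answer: 13079981664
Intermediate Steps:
f(b, u) = 9
(-232713 + (-2259 + ((f(4, 2) + 37) - 18)*(-29 - 166)))*(203033 - 257435) = (-232713 + (-2259 + ((9 + 37) - 18)*(-29 - 166)))*(203033 - 257435) = (-232713 + (-2259 + (46 - 18)*(-195)))*(-54402) = (-232713 + (-2259 + 28*(-195)))*(-54402) = (-232713 + (-2259 - 5460))*(-54402) = (-232713 - 7719)*(-54402) = -240432*(-54402) = 13079981664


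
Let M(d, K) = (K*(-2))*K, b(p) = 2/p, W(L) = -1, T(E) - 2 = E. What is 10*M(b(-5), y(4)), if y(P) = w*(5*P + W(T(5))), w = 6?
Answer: -259920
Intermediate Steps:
T(E) = 2 + E
y(P) = -6 + 30*P (y(P) = 6*(5*P - 1) = 6*(-1 + 5*P) = -6 + 30*P)
M(d, K) = -2*K**2 (M(d, K) = (-2*K)*K = -2*K**2)
10*M(b(-5), y(4)) = 10*(-2*(-6 + 30*4)**2) = 10*(-2*(-6 + 120)**2) = 10*(-2*114**2) = 10*(-2*12996) = 10*(-25992) = -259920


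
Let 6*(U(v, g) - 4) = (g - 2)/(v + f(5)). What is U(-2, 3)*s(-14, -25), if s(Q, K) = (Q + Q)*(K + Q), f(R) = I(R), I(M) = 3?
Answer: 4550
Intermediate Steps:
f(R) = 3
U(v, g) = 4 + (-2 + g)/(6*(3 + v)) (U(v, g) = 4 + ((g - 2)/(v + 3))/6 = 4 + ((-2 + g)/(3 + v))/6 = 4 + (-2 + g)/(6*(3 + v)))
s(Q, K) = 2*Q*(K + Q) (s(Q, K) = (2*Q)*(K + Q) = 2*Q*(K + Q))
U(-2, 3)*s(-14, -25) = ((70 + 3 + 24*(-2))/(6*(3 - 2)))*(2*(-14)*(-25 - 14)) = ((⅙)*(70 + 3 - 48)/1)*(2*(-14)*(-39)) = ((⅙)*1*25)*1092 = (25/6)*1092 = 4550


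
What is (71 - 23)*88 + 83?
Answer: 4307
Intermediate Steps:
(71 - 23)*88 + 83 = 48*88 + 83 = 4224 + 83 = 4307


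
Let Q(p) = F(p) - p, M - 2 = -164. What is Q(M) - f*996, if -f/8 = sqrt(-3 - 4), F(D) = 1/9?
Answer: 1459/9 + 7968*I*sqrt(7) ≈ 162.11 + 21081.0*I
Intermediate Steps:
M = -162 (M = 2 - 164 = -162)
F(D) = 1/9
Q(p) = 1/9 - p
f = -8*I*sqrt(7) (f = -8*sqrt(-3 - 4) = -8*I*sqrt(7) ≈ -21.166*I)
Q(M) - f*996 = (1/9 - 1*(-162)) - (-8*I*sqrt(7))*996 = (1/9 + 162) - (-7968)*I*sqrt(7) = 1459/9 + 7968*I*sqrt(7)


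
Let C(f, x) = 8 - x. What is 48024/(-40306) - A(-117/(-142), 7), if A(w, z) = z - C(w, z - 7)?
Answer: -3859/20153 ≈ -0.19149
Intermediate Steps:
A(w, z) = -15 + 2*z (A(w, z) = z - (8 - (z - 7)) = z - (8 - (-7 + z)) = z - (8 + (7 - z)) = z - (15 - z) = z + (-15 + z) = -15 + 2*z)
48024/(-40306) - A(-117/(-142), 7) = 48024/(-40306) - (-15 + 2*7) = 48024*(-1/40306) - (-15 + 14) = -24012/20153 - 1*(-1) = -24012/20153 + 1 = -3859/20153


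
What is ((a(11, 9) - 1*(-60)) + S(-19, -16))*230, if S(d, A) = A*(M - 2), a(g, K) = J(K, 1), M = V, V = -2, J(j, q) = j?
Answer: 30590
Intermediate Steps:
M = -2
a(g, K) = K
S(d, A) = -4*A (S(d, A) = A*(-2 - 2) = A*(-4) = -4*A)
((a(11, 9) - 1*(-60)) + S(-19, -16))*230 = ((9 - 1*(-60)) - 4*(-16))*230 = ((9 + 60) + 64)*230 = (69 + 64)*230 = 133*230 = 30590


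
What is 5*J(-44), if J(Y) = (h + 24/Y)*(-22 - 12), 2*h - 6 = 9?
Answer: -13005/11 ≈ -1182.3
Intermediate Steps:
h = 15/2 (h = 3 + (1/2)*9 = 3 + 9/2 = 15/2 ≈ 7.5000)
J(Y) = -255 - 816/Y (J(Y) = (15/2 + 24/Y)*(-22 - 12) = (15/2 + 24/Y)*(-34) = -255 - 816/Y)
5*J(-44) = 5*(-255 - 816/(-44)) = 5*(-255 - 816*(-1/44)) = 5*(-255 + 204/11) = 5*(-2601/11) = -13005/11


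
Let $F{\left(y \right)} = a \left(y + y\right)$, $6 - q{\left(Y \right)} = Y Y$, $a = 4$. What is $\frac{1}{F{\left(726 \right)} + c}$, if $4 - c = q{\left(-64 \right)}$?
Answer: $\frac{1}{9902} \approx 0.00010099$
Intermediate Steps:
$q{\left(Y \right)} = 6 - Y^{2}$ ($q{\left(Y \right)} = 6 - Y Y = 6 - Y^{2}$)
$c = 4094$ ($c = 4 - \left(6 - \left(-64\right)^{2}\right) = 4 - \left(6 - 4096\right) = 4 - -4090 = 4 + 4090 = 4094$)
$F{\left(y \right)} = 8 y$ ($F{\left(y \right)} = 4 \left(y + y\right) = 4 \cdot 2 y = 8 y$)
$\frac{1}{F{\left(726 \right)} + c} = \frac{1}{8 \cdot 726 + 4094} = \frac{1}{5808 + 4094} = \frac{1}{9902}$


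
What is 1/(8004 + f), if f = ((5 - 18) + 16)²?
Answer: 1/8013 ≈ 0.00012480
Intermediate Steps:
f = 9 (f = (-13 + 16)² = 3² = 9)
1/(8004 + f) = 1/(8004 + 9) = 1/8013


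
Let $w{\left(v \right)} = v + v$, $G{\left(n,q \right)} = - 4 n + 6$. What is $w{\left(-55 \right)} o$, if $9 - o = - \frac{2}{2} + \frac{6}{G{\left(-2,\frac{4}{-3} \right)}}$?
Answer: $- \frac{7370}{7} \approx -1052.9$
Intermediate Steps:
$G{\left(n,q \right)} = 6 - 4 n$
$w{\left(v \right)} = 2 v$
$o = \frac{67}{7}$ ($o = 9 - \left(- \frac{2}{2} + \frac{6}{6 - -8}\right) = 9 - \left(\left(-2\right) \frac{1}{2} + \frac{6}{6 + 8}\right) = 9 - \left(-1 + \frac{6}{14}\right) = 9 - \left(-1 + 6 \cdot \frac{1}{14}\right) = 9 - \left(-1 + \frac{3}{7}\right) = 9 - - \frac{4}{7} = 9 + \frac{4}{7} = \frac{67}{7} \approx 9.5714$)
$w{\left(-55 \right)} o = 2 \left(-55\right) \frac{67}{7} = \left(-110\right) \frac{67}{7} = - \frac{7370}{7}$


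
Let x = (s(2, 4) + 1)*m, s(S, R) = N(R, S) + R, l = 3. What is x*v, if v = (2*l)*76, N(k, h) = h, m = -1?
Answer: -3192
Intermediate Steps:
s(S, R) = R + S (s(S, R) = S + R = R + S)
x = -7 (x = ((4 + 2) + 1)*(-1) = (6 + 1)*(-1) = 7*(-1) = -7)
v = 456 (v = (2*3)*76 = 6*76 = 456)
x*v = -7*456 = -3192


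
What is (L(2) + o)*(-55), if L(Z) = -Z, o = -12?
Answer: 770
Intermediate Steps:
(L(2) + o)*(-55) = (-1*2 - 12)*(-55) = (-2 - 12)*(-55) = -14*(-55) = 770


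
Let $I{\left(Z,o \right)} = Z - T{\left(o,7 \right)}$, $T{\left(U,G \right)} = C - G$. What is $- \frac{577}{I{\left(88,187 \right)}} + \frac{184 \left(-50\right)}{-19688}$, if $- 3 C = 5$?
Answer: $- \frac{170717}{31030} \approx -5.5017$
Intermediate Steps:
$C = - \frac{5}{3}$ ($C = \left(- \frac{1}{3}\right) 5 = - \frac{5}{3} \approx -1.6667$)
$T{\left(U,G \right)} = - \frac{5}{3} - G$
$I{\left(Z,o \right)} = \frac{26}{3} + Z$ ($I{\left(Z,o \right)} = Z - \left(- \frac{5}{3} - 7\right) = Z - - \frac{26}{3} = Z + \frac{26}{3} = \frac{26}{3} + Z$)
$- \frac{577}{I{\left(88,187 \right)}} + \frac{184 \left(-50\right)}{-19688} = - \frac{577}{\frac{26}{3} + 88} + \frac{184 \left(-50\right)}{-19688} = - \frac{577}{\frac{290}{3}} - - \frac{50}{107} = \left(-577\right) \frac{3}{290} + \frac{50}{107} = - \frac{1731}{290} + \frac{50}{107} = - \frac{170717}{31030}$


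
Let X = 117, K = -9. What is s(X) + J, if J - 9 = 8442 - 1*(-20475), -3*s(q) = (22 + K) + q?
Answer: 86648/3 ≈ 28883.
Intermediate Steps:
s(q) = -13/3 - q/3 (s(q) = -((22 - 9) + q)/3 = -(13 + q)/3 = -13/3 - q/3)
J = 28926 (J = 9 + (8442 - 1*(-20475)) = 9 + (8442 + 20475) = 9 + 28917 = 28926)
s(X) + J = (-13/3 - 1/3*117) + 28926 = (-13/3 - 39) + 28926 = -130/3 + 28926 = 86648/3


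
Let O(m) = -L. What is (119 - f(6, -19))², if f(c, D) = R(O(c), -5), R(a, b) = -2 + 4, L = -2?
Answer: 13689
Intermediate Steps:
O(m) = 2 (O(m) = -1*(-2) = 2)
R(a, b) = 2
f(c, D) = 2
(119 - f(6, -19))² = (119 - 1*2)² = (119 - 2)² = 117² = 13689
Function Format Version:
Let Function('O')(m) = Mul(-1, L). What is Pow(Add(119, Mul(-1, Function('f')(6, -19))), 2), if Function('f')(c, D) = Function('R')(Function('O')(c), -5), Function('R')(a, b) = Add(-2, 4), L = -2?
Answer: 13689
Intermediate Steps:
Function('O')(m) = 2 (Function('O')(m) = Mul(-1, -2) = 2)
Function('R')(a, b) = 2
Function('f')(c, D) = 2
Pow(Add(119, Mul(-1, Function('f')(6, -19))), 2) = Pow(Add(119, Mul(-1, 2)), 2) = Pow(Add(119, -2), 2) = Pow(117, 2) = 13689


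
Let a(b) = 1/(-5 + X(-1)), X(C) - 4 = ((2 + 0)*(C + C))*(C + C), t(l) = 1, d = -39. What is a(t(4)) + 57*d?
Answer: -15560/7 ≈ -2222.9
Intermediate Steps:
X(C) = 4 + 8*C**2 (X(C) = 4 + ((2 + 0)*(C + C))*(C + C) = 4 + (2*(2*C))*(2*C) = 4 + (4*C)*(2*C) = 4 + 8*C**2)
a(b) = 1/7 (a(b) = 1/(-5 + (4 + 8*(-1)**2)) = 1/(-5 + (4 + 8*1)) = 1/(-5 + (4 + 8)) = 1/(-5 + 12) = 1/7)
a(t(4)) + 57*d = 1/7 + 57*(-39) = 1/7 - 2223 = -15560/7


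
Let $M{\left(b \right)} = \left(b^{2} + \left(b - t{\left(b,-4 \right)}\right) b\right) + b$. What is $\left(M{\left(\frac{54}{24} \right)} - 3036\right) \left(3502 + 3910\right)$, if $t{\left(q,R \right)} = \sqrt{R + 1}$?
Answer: $- \frac{44822217}{2} - 16677 i \sqrt{3} \approx -2.2411 \cdot 10^{7} - 28885.0 i$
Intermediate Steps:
$t{\left(q,R \right)} = \sqrt{1 + R}$
$M{\left(b \right)} = b + b^{2} + b \left(b - i \sqrt{3}\right)$ ($M{\left(b \right)} = \left(b^{2} + \left(b - \sqrt{1 - 4}\right) b\right) + b = \left(b^{2} + \left(b - \sqrt{-3}\right) b\right) + b = \left(b^{2} + \left(b - i \sqrt{3}\right) b\right) + b = \left(b^{2} + b \left(b - i \sqrt{3}\right)\right) + b = b + b^{2} + b \left(b - i \sqrt{3}\right)$)
$\left(M{\left(\frac{54}{24} \right)} - 3036\right) \left(3502 + 3910\right) = \left(\frac{54}{24} \left(1 + 2 \cdot \frac{54}{24} - i \sqrt{3}\right) - 3036\right) \left(3502 + 3910\right) = \left(54 \cdot \frac{1}{24} \left(1 + 2 \cdot 54 \cdot \frac{1}{24} - i \sqrt{3}\right) - 3036\right) 7412 = \left(\frac{9 \left(1 + 2 \cdot \frac{9}{4} - i \sqrt{3}\right)}{4} - 3036\right) 7412 = \left(\frac{9 \left(1 + \frac{9}{2} - i \sqrt{3}\right)}{4} - 3036\right) 7412 = \left(\frac{9 \left(\frac{11}{2} - i \sqrt{3}\right)}{4} - 3036\right) 7412 = \left(\left(\frac{99}{8} - \frac{9 i \sqrt{3}}{4}\right) - 3036\right) 7412 = \left(- \frac{24189}{8} - \frac{9 i \sqrt{3}}{4}\right) 7412 = - \frac{44822217}{2} - 16677 i \sqrt{3}$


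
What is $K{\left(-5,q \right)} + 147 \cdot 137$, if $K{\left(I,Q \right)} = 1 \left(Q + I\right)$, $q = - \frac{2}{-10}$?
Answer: $\frac{100671}{5} \approx 20134.0$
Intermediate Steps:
$q = \frac{1}{5}$ ($q = \left(-2\right) \left(- \frac{1}{10}\right) = \frac{1}{5} \approx 0.2$)
$K{\left(I,Q \right)} = I + Q$ ($K{\left(I,Q \right)} = 1 \left(I + Q\right) = I + Q$)
$K{\left(-5,q \right)} + 147 \cdot 137 = \left(-5 + \frac{1}{5}\right) + 147 \cdot 137 = - \frac{24}{5} + 20139 = \frac{100671}{5}$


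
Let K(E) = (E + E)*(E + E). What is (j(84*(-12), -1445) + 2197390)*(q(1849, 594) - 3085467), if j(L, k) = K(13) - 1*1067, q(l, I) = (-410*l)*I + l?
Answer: -996095350976922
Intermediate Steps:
K(E) = 4*E**2 (K(E) = (2*E)*(2*E) = 4*E**2)
q(l, I) = l - 410*I*l (q(l, I) = -410*I*l + l = l - 410*I*l)
j(L, k) = -391 (j(L, k) = 4*13**2 - 1*1067 = 4*169 - 1067 = 676 - 1067 = -391)
(j(84*(-12), -1445) + 2197390)*(q(1849, 594) - 3085467) = (-391 + 2197390)*(1849*(1 - 410*594) - 3085467) = 2196999*(1849*(1 - 243540) - 3085467) = 2196999*(1849*(-243539) - 3085467) = 2196999*(-450303611 - 3085467) = 2196999*(-453389078) = -996095350976922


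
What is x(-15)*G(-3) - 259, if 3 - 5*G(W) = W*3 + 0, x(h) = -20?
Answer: -307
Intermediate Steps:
G(W) = ⅗ - 3*W/5 (G(W) = ⅗ - (W*3 + 0)/5 = ⅗ - (3*W + 0)/5 = ⅗ - 3*W/5)
x(-15)*G(-3) - 259 = -20*(⅗ - ⅗*(-3)) - 259 = -20*(⅗ + 9/5) - 259 = -20*12/5 - 259 = -48 - 259 = -307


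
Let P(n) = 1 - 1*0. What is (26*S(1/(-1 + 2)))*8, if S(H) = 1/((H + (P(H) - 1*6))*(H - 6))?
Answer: 52/5 ≈ 10.400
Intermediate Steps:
P(n) = 1 (P(n) = 1 + 0 = 1)
S(H) = 1/((-6 + H)*(-5 + H)) (S(H) = 1/((H + (1 - 1*6))*(H - 6)) = 1/((H + (1 - 6))*(-6 + H)) = 1/((H - 5)*(-6 + H)) = 1/((-5 + H)*(-6 + H)) = 1/((-6 + H)*(-5 + H)))
(26*S(1/(-1 + 2)))*8 = (26/(30 + (1/(-1 + 2))² - 11/(-1 + 2)))*8 = (26/(30 + (1/1)² - 11/1))*8 = (26/(30 + 1² - 11*1))*8 = (26/(30 + 1 - 11))*8 = (26/20)*8 = (26*(1/20))*8 = (13/10)*8 = 52/5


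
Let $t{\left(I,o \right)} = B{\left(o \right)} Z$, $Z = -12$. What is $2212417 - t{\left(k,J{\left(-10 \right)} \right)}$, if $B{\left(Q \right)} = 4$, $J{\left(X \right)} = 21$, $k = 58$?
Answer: $2212465$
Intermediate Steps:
$t{\left(I,o \right)} = -48$ ($t{\left(I,o \right)} = 4 \left(-12\right) = -48$)
$2212417 - t{\left(k,J{\left(-10 \right)} \right)} = 2212417 - -48 = 2212417 + 48 = 2212465$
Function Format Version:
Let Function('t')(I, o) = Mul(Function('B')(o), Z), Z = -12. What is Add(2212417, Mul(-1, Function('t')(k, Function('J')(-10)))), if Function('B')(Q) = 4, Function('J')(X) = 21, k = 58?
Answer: 2212465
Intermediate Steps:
Function('t')(I, o) = -48 (Function('t')(I, o) = Mul(4, -12) = -48)
Add(2212417, Mul(-1, Function('t')(k, Function('J')(-10)))) = Add(2212417, Mul(-1, -48)) = Add(2212417, 48) = 2212465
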